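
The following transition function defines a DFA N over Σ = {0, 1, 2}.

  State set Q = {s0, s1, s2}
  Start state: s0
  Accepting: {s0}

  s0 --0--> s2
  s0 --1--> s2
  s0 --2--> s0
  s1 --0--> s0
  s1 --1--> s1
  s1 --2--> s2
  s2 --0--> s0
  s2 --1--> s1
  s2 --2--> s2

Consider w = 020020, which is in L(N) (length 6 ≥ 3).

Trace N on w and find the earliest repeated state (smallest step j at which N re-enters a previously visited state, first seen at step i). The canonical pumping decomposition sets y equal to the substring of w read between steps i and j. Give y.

State sequence: s0 -0-> s2 -2-> s2 -0-> s0 -0-> s2 -2-> s2 -0-> s0
First repeat at step 2: s2 was already visited.

So i = 1, j = 2, giving x = w[0:1] = 0, y = w[1:2] = 2, z = w[2:6] = 0020.
Check: |xy| = 2 ≤ 3 and |y| = 1 ≥ 1. Reading y takes N from s2 back to s2, so every xyⁱz is accepted.
Pumping length from the standard proof: p = 3 (the number of states). The repeated state found above gives |xy| = j ≤ 3 and |y| = j − i ≥ 1.

2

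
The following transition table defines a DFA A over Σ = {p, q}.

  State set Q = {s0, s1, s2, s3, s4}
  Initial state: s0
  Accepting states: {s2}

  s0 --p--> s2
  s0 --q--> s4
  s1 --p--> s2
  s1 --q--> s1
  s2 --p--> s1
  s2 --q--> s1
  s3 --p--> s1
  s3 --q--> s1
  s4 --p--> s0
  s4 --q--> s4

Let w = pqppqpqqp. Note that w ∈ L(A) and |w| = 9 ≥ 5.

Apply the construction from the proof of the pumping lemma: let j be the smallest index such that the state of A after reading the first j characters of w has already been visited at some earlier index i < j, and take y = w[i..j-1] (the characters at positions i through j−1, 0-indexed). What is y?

State sequence: s0 -p-> s2 -q-> s1 -p-> s2 -p-> s1 -q-> s1 -p-> s2 -q-> s1 -q-> s1 -p-> s2
First repeat at step 3: s2 was already visited.

So i = 1, j = 3, giving x = w[0:1] = p, y = w[1:3] = qp, z = w[3:9] = pqpqqp.
Check: |xy| = 3 ≤ 5 and |y| = 2 ≥ 1. Reading y takes A from s2 back to s2, so every xyⁱz is accepted.

qp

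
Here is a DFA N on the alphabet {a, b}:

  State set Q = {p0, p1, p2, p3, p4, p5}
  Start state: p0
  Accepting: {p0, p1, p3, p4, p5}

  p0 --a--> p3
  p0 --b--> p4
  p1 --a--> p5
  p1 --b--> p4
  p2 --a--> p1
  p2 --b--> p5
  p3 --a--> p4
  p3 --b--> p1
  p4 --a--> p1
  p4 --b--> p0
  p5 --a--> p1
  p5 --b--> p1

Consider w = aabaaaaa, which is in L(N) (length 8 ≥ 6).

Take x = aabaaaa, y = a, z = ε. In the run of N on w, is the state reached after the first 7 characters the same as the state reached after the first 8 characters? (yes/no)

no

Run of N on the first 8 characters of w = a a b a a a a a:
  step 0: p0  (start)
  step 1: p3  (read a: p0→p3)
  step 2: p4  (read a: p3→p4)
  step 3: p0  (read b: p4→p0)
  step 4: p3  (read a: p0→p3)
  step 5: p4  (read a: p3→p4)
  step 6: p1  (read a: p4→p1)
  step 7: p5  (read a: p1→p5)
  step 8: p1  (read a: p5→p1)

After x (step 7): p5. After xy (step 8): p1.
They differ (p5 ≠ p1), so y is not a cycle from the state after x; this split is not the one the pumping-lemma construction produces, and pumping y need not keep the string in L(N).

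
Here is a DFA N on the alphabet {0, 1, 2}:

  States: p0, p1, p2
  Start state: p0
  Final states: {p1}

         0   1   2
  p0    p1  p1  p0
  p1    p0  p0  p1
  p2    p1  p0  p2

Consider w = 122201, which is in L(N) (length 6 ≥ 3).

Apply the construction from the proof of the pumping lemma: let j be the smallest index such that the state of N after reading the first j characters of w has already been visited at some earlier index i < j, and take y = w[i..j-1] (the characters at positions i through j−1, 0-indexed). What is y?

Run of N on w = 1 2 2 2 0 1:
  step 0: p0  (start)
  step 1: p1  (read 1: p0→p1)
  step 2: p1  (read 2: p1→p1)   ← first repeat (p1 seen earlier)
  step 3: p1  (read 2: p1→p1)
  step 4: p1  (read 2: p1→p1)
  step 5: p0  (read 0: p1→p0)
  step 6: p1  (read 1: p0→p1)

So i = 1, j = 2, giving x = w[0:1] = 1, y = w[1:2] = 2, z = w[2:6] = 2201.
Check: |xy| = 2 ≤ 3 and |y| = 1 ≥ 1. Reading y takes N from p1 back to p1, so every xyⁱz is accepted.
The DFA has 3 states, so the proof of the pumping lemma guarantees a repeated state among the first 3+1 visited; the segment between the two visits is the pumpable y.

2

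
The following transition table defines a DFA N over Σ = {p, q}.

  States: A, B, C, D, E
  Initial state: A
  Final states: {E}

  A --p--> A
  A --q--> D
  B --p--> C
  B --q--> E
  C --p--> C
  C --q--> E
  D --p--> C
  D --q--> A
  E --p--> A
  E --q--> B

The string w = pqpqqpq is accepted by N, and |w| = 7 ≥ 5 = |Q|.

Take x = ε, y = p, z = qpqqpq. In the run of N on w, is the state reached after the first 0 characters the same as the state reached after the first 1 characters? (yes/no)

yes

Run of N on the first 1 characters of w = p:
  step 0: A  (start)
  step 1: A  (read p: A→A)

After x (step 0): A. After xy (step 1): A.
They match, so y = p drives N around a cycle from A back to itself; pumping y any number of times keeps N in A before reading z, and xyⁱz ∈ L(N) for every i ≥ 0.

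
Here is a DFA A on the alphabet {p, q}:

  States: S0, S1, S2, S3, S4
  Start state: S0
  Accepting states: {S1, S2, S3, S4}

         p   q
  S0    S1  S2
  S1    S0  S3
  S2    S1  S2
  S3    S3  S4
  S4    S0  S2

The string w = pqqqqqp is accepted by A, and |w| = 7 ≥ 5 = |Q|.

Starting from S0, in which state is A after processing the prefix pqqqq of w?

S2

Run of A on the first 5 characters of w = p q q q q:
  step 0: S0  (start)
  step 1: S1  (read p: S0→S1)
  step 2: S3  (read q: S1→S3)
  step 3: S4  (read q: S3→S4)
  step 4: S2  (read q: S4→S2)
  step 5: S2  (read q: S2→S2)

After reading 5 characters, A is in state S2.
(This kind of state-tracing is the core of the pumping-lemma construction: with 5 states, pigeonhole forces a repeat within the first 5 steps.)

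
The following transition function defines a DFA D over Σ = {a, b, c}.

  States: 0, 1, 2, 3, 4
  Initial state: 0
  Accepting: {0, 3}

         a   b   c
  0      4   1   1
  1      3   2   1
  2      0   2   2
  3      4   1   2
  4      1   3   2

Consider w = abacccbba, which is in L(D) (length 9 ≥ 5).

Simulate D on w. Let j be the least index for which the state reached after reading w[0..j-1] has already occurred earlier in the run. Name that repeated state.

4

Run of D on w = a b a c c c b b a:
  step 0: 0  (start)
  step 1: 4  (read a: 0→4)
  step 2: 3  (read b: 4→3)
  step 3: 4  (read a: 3→4)   ← first repeat (4 seen earlier)
  step 4: 2  (read c: 4→2)
  step 5: 2  (read c: 2→2)
  step 6: 2  (read c: 2→2)
  step 7: 2  (read b: 2→2)
  step 8: 2  (read b: 2→2)
  step 9: 0  (read a: 2→0)

The earliest repeat is at step j = 3: D is in 4, which it already visited at step i = 1.
The DFA has 5 states, so the proof of the pumping lemma guarantees a repeated state among the first 5+1 visited; the segment between the two visits is the pumpable y.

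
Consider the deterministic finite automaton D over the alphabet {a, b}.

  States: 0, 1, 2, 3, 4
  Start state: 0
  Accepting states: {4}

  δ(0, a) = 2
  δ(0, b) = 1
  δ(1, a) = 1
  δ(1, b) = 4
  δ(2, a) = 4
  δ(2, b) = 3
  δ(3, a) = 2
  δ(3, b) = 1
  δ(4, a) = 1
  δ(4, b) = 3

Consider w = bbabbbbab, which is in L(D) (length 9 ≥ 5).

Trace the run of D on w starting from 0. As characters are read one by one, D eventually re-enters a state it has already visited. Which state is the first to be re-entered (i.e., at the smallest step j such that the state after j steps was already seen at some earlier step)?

State sequence: 0 -b-> 1 -b-> 4 -a-> 1 -b-> 4 -b-> 3 -b-> 1 -b-> 4 -a-> 1 -b-> 4
First repeat at step 3: 1 was already visited.

The earliest repeat is at step j = 3: D is in 1, which it already visited at step i = 1.
With |Q| = 5, pigeonhole forces a state repeat no later than step 5; the substring read between the first and second visits to that state can be pumped.

1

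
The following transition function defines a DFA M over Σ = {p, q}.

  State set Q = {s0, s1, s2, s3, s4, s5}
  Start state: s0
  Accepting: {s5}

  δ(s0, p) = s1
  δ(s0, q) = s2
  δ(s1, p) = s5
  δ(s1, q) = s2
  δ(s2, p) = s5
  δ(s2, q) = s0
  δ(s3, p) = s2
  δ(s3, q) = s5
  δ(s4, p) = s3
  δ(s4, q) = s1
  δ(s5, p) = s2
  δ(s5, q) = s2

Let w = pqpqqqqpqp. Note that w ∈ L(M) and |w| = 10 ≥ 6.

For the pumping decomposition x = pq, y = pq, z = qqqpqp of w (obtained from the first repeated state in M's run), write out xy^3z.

xy^3z = pq·pq·pq·pq·qqqpqp = pqpqpqpqqqqpqp.
Reading y = pq takes M from s2 back to s2, so after x·y·y·y the machine is still in s2, and z then leads to the accepting state s5. Hence pqpqpqpqqqqpqp ∈ L(M).

pqpqpqpqqqqpqp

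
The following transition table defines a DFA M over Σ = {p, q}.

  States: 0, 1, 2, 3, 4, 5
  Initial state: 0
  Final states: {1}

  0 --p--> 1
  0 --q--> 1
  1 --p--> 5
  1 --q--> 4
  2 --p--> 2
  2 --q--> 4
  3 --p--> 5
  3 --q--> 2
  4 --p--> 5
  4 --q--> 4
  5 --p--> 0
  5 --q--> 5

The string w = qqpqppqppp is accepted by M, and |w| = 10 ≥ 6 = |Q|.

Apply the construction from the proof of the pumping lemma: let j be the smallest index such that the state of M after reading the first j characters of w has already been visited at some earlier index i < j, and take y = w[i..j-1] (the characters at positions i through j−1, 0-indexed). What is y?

q

State sequence: 0 -q-> 1 -q-> 4 -p-> 5 -q-> 5 -p-> 0 -p-> 1 -q-> 4 -p-> 5 -p-> 0 -p-> 1
First repeat at step 4: 5 was already visited.

So i = 3, j = 4, giving x = w[0:3] = qqp, y = w[3:4] = q, z = w[4:10] = ppqppp.
Check: |xy| = 4 ≤ 6 and |y| = 1 ≥ 1. Reading y takes M from 5 back to 5, so every xyⁱz is accepted.
The DFA has 6 states, so the proof of the pumping lemma guarantees a repeated state among the first 6+1 visited; the segment between the two visits is the pumpable y.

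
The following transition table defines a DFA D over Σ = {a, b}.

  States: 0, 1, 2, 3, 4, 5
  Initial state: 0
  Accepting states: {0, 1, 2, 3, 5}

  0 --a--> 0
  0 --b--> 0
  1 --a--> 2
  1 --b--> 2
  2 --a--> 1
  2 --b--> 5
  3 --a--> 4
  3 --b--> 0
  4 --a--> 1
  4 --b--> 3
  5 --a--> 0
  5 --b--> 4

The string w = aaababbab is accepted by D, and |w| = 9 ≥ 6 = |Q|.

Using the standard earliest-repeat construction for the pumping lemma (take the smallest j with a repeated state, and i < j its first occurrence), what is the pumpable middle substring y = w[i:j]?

State sequence: 0 -a-> 0 -a-> 0 -a-> 0 -b-> 0 -a-> 0 -b-> 0 -b-> 0 -a-> 0 -b-> 0
First repeat at step 1: 0 was already visited.

So i = 0, j = 1, giving x = w[0:0] = ε, y = w[0:1] = a, z = w[1:9] = aababbab.
Check: |xy| = 1 ≤ 6 and |y| = 1 ≥ 1. Reading y takes D from 0 back to 0, so every xyⁱz is accepted.

a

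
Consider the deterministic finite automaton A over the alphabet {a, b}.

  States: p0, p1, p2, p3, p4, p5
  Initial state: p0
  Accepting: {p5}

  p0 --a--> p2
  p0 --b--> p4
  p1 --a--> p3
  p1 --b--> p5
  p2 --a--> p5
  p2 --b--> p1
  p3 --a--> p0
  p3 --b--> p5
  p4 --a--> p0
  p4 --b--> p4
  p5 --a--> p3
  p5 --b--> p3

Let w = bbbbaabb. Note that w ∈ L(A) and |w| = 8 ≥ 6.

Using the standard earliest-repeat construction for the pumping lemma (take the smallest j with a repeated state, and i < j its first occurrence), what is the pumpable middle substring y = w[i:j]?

Run of A on w = b b b b a a b b:
  step 0: p0  (start)
  step 1: p4  (read b: p0→p4)
  step 2: p4  (read b: p4→p4)   ← first repeat (p4 seen earlier)
  step 3: p4  (read b: p4→p4)
  step 4: p4  (read b: p4→p4)
  step 5: p0  (read a: p4→p0)
  step 6: p2  (read a: p0→p2)
  step 7: p1  (read b: p2→p1)
  step 8: p5  (read b: p1→p5)

So i = 1, j = 2, giving x = w[0:1] = b, y = w[1:2] = b, z = w[2:8] = bbaabb.
Check: |xy| = 2 ≤ 6 and |y| = 1 ≥ 1. Reading y takes A from p4 back to p4, so every xyⁱz is accepted.
Since A has 6 states, any run of length ≥ 6 visits 6+1 states, so by pigeonhole some state repeats within the first 6 steps — that repeat gives the pumpable loop.

b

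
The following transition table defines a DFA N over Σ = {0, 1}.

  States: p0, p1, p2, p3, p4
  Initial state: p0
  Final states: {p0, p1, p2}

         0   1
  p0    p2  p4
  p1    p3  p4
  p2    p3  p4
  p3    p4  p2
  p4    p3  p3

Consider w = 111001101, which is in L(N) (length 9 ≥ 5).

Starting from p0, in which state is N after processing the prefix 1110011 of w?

Run of N on the first 7 characters of w = 1 1 1 0 0 1 1:
  step 0: p0  (start)
  step 1: p4  (read 1: p0→p4)
  step 2: p3  (read 1: p4→p3)
  step 3: p2  (read 1: p3→p2)
  step 4: p3  (read 0: p2→p3)
  step 5: p4  (read 0: p3→p4)
  step 6: p3  (read 1: p4→p3)
  step 7: p2  (read 1: p3→p2)

After reading 7 characters, N is in state p2.

p2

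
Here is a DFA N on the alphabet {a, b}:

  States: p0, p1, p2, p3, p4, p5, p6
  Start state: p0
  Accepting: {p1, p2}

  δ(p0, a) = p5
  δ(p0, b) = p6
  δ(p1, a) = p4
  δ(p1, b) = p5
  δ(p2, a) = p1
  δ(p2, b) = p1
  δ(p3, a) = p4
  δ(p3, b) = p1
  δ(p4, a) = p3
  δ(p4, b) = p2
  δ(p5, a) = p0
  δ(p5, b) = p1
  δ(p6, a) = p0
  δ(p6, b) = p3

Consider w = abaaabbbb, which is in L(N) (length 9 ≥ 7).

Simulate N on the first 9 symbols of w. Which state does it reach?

State sequence: p0 -a-> p5 -b-> p1 -a-> p4 -a-> p3 -a-> p4 -b-> p2 -b-> p1 -b-> p5 -b-> p1

After reading 9 characters, N is in state p1.

p1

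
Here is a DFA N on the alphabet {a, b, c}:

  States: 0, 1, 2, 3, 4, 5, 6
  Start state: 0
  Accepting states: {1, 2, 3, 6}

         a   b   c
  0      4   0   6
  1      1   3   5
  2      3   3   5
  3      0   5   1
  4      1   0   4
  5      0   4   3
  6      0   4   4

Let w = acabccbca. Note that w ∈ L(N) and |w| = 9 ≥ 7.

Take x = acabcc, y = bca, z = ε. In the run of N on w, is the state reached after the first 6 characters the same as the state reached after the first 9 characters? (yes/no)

no

Run of N on the first 9 characters of w = a c a b c c b c a:
  step 0: 0  (start)
  step 1: 4  (read a: 0→4)
  step 2: 4  (read c: 4→4)
  step 3: 1  (read a: 4→1)
  step 4: 3  (read b: 1→3)
  step 5: 1  (read c: 3→1)
  step 6: 5  (read c: 1→5)
  step 7: 4  (read b: 5→4)
  step 8: 4  (read c: 4→4)
  step 9: 1  (read a: 4→1)

After x (step 6): 5. After xy (step 9): 1.
They differ (5 ≠ 1), so y is not a cycle from the state after x; this split is not the one the pumping-lemma construction produces, and pumping y need not keep the string in L(N).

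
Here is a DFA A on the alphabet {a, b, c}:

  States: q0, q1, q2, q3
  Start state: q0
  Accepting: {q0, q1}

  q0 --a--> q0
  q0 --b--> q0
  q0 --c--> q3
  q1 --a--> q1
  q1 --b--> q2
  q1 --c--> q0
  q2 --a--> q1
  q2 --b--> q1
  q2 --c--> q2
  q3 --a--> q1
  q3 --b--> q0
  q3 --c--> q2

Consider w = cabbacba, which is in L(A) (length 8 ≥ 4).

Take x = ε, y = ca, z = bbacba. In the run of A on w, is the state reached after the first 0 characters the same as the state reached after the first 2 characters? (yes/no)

Run of A on the first 2 characters of w = c a:
  step 0: q0  (start)
  step 1: q3  (read c: q0→q3)
  step 2: q1  (read a: q3→q1)

After x (step 0): q0. After xy (step 2): q1.
They differ (q0 ≠ q1), so y is not a cycle from the state after x; this split is not the one the pumping-lemma construction produces, and pumping y need not keep the string in L(A).

no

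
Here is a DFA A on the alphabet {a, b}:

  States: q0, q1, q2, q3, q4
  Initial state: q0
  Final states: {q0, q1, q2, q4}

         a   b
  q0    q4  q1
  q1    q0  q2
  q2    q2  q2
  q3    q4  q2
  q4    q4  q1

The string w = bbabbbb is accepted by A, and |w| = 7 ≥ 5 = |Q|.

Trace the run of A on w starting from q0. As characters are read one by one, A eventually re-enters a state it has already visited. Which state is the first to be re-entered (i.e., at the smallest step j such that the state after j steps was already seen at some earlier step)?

Run of A on w = b b a b b b b:
  step 0: q0  (start)
  step 1: q1  (read b: q0→q1)
  step 2: q2  (read b: q1→q2)
  step 3: q2  (read a: q2→q2)   ← first repeat (q2 seen earlier)
  step 4: q2  (read b: q2→q2)
  step 5: q2  (read b: q2→q2)
  step 6: q2  (read b: q2→q2)
  step 7: q2  (read b: q2→q2)

The earliest repeat is at step j = 3: A is in q2, which it already visited at step i = 2.
Pumping length from the standard proof: p = 5 (the number of states). The repeated state found above gives |xy| = j ≤ 5 and |y| = j − i ≥ 1.

q2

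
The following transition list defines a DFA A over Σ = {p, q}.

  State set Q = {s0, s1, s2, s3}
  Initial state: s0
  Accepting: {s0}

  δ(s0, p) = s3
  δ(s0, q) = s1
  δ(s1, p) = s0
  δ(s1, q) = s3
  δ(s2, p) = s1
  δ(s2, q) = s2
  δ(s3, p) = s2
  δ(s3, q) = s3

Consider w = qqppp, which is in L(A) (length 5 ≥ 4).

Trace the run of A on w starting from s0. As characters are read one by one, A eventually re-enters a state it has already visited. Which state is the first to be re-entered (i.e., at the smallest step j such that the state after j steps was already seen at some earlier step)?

Run of A on w = q q p p p:
  step 0: s0  (start)
  step 1: s1  (read q: s0→s1)
  step 2: s3  (read q: s1→s3)
  step 3: s2  (read p: s3→s2)
  step 4: s1  (read p: s2→s1)   ← first repeat (s1 seen earlier)
  step 5: s0  (read p: s1→s0)

The earliest repeat is at step j = 4: A is in s1, which it already visited at step i = 1.
Since A has 4 states, any run of length ≥ 4 visits 4+1 states, so by pigeonhole some state repeats within the first 4 steps — that repeat gives the pumpable loop.

s1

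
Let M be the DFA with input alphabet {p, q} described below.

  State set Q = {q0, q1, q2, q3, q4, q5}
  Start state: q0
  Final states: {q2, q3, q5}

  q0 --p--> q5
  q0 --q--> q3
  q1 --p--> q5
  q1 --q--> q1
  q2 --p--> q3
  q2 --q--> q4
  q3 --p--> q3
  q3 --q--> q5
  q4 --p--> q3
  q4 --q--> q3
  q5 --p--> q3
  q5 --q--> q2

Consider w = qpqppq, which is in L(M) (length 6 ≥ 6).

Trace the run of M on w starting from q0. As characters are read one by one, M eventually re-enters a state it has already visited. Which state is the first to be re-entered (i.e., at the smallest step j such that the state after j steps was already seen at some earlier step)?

q3

State sequence: q0 -q-> q3 -p-> q3 -q-> q5 -p-> q3 -p-> q3 -q-> q5
First repeat at step 2: q3 was already visited.

The earliest repeat is at step j = 2: M is in q3, which it already visited at step i = 1.
Pumping length from the standard proof: p = 6 (the number of states). The repeated state found above gives |xy| = j ≤ 6 and |y| = j − i ≥ 1.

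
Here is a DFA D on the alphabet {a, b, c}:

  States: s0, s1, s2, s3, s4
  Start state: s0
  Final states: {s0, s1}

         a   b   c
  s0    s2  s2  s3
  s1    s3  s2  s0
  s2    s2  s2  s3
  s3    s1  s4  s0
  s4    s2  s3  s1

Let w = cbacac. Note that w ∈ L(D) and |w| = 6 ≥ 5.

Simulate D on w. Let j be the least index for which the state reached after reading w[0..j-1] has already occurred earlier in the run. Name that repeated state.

s3

State sequence: s0 -c-> s3 -b-> s4 -a-> s2 -c-> s3 -a-> s1 -c-> s0
First repeat at step 4: s3 was already visited.

The earliest repeat is at step j = 4: D is in s3, which it already visited at step i = 1.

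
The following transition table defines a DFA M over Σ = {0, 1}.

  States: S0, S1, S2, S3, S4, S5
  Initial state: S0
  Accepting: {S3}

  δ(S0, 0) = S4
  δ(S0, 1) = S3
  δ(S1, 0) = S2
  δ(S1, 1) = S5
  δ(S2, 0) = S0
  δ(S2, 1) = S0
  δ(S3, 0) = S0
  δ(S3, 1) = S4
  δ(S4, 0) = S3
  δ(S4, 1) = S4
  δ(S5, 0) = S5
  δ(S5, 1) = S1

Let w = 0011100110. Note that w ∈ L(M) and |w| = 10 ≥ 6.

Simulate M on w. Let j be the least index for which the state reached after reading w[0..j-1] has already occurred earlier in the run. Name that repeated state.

S4

State sequence: S0 -0-> S4 -0-> S3 -1-> S4 -1-> S4 -1-> S4 -0-> S3 -0-> S0 -1-> S3 -1-> S4 -0-> S3
First repeat at step 3: S4 was already visited.

The earliest repeat is at step j = 3: M is in S4, which it already visited at step i = 1.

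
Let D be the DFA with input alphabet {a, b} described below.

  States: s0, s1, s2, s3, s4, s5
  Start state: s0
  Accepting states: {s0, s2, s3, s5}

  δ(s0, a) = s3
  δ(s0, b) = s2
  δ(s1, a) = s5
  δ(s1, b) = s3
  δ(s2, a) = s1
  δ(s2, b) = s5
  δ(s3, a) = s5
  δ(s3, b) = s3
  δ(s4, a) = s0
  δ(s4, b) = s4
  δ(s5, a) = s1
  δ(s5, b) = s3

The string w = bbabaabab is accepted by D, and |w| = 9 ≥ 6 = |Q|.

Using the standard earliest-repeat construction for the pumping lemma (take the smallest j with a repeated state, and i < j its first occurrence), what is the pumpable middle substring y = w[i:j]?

Run of D on w = b b a b a a b a b:
  step 0: s0  (start)
  step 1: s2  (read b: s0→s2)
  step 2: s5  (read b: s2→s5)
  step 3: s1  (read a: s5→s1)
  step 4: s3  (read b: s1→s3)
  step 5: s5  (read a: s3→s5)   ← first repeat (s5 seen earlier)
  step 6: s1  (read a: s5→s1)
  step 7: s3  (read b: s1→s3)
  step 8: s5  (read a: s3→s5)
  step 9: s3  (read b: s5→s3)

So i = 2, j = 5, giving x = w[0:2] = bb, y = w[2:5] = aba, z = w[5:9] = abab.
Check: |xy| = 5 ≤ 6 and |y| = 3 ≥ 1. Reading y takes D from s5 back to s5, so every xyⁱz is accepted.

aba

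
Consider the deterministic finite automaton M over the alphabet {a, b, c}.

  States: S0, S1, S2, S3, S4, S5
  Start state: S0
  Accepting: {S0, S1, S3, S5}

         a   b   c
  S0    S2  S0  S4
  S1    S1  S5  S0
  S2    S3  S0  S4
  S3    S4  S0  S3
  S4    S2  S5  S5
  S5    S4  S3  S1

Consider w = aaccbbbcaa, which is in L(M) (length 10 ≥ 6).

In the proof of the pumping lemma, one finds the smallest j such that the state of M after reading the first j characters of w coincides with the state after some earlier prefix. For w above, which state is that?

S3

Run of M on w = a a c c b b b c a a:
  step 0: S0  (start)
  step 1: S2  (read a: S0→S2)
  step 2: S3  (read a: S2→S3)
  step 3: S3  (read c: S3→S3)   ← first repeat (S3 seen earlier)
  step 4: S3  (read c: S3→S3)
  step 5: S0  (read b: S3→S0)
  step 6: S0  (read b: S0→S0)
  step 7: S0  (read b: S0→S0)
  step 8: S4  (read c: S0→S4)
  step 9: S2  (read a: S4→S2)
  step 10: S3  (read a: S2→S3)

The earliest repeat is at step j = 3: M is in S3, which it already visited at step i = 2.
Pumping length from the standard proof: p = 6 (the number of states). The repeated state found above gives |xy| = j ≤ 6 and |y| = j − i ≥ 1.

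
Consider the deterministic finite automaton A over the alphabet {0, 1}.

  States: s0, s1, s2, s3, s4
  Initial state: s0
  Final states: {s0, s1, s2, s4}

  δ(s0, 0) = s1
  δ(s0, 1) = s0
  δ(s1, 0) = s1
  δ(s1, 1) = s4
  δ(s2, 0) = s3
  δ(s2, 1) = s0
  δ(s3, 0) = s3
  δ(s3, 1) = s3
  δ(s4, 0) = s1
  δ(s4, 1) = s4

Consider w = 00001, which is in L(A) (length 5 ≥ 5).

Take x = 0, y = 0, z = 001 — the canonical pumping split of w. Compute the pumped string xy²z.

000001

xy^2z = 0·0·0·001 = 000001.
Reading y = 0 takes A from s1 back to s1, so after x·y·y the machine is still in s1, and z then leads to the accepting state s4. Hence 000001 ∈ L(A).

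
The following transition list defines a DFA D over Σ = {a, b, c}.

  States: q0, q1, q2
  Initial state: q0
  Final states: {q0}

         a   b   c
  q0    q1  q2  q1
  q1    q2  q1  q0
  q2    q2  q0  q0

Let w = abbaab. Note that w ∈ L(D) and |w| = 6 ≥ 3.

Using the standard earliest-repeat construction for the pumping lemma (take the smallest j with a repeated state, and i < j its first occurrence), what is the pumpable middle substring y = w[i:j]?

b

State sequence: q0 -a-> q1 -b-> q1 -b-> q1 -a-> q2 -a-> q2 -b-> q0
First repeat at step 2: q1 was already visited.

So i = 1, j = 2, giving x = w[0:1] = a, y = w[1:2] = b, z = w[2:6] = baab.
Check: |xy| = 2 ≤ 3 and |y| = 1 ≥ 1. Reading y takes D from q1 back to q1, so every xyⁱz is accepted.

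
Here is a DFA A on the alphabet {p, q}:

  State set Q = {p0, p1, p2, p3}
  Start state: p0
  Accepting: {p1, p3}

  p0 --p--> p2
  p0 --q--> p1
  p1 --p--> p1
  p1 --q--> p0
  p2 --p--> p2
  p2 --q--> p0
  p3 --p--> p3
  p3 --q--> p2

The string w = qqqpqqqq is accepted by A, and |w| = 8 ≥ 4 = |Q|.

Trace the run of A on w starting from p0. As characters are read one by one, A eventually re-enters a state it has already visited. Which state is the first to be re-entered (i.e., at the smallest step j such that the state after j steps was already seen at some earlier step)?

p0

State sequence: p0 -q-> p1 -q-> p0 -q-> p1 -p-> p1 -q-> p0 -q-> p1 -q-> p0 -q-> p1
First repeat at step 2: p0 was already visited.

The earliest repeat is at step j = 2: A is in p0, which it already visited at step i = 0.
With |Q| = 4, pigeonhole forces a state repeat no later than step 4; the substring read between the first and second visits to that state can be pumped.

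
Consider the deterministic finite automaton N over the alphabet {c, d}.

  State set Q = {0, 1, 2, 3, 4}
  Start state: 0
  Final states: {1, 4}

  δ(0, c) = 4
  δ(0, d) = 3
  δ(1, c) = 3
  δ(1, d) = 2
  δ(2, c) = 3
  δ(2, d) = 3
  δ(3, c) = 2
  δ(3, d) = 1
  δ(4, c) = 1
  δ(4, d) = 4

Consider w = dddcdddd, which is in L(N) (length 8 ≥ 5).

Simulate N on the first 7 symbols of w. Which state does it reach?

Run of N on the first 7 characters of w = d d d c d d d:
  step 0: 0  (start)
  step 1: 3  (read d: 0→3)
  step 2: 1  (read d: 3→1)
  step 3: 2  (read d: 1→2)
  step 4: 3  (read c: 2→3)
  step 5: 1  (read d: 3→1)
  step 6: 2  (read d: 1→2)
  step 7: 3  (read d: 2→3)

After reading 7 characters, N is in state 3.
(This kind of state-tracing is the core of the pumping-lemma construction: with 5 states, pigeonhole forces a repeat within the first 5 steps.)

3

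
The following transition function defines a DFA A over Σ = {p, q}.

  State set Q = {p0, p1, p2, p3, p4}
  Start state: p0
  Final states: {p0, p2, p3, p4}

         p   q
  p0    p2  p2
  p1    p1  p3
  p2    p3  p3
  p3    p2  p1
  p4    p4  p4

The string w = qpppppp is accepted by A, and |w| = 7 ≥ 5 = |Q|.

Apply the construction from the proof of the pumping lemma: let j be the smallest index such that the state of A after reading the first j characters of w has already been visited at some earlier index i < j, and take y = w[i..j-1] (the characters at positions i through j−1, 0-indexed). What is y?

pp

Run of A on w = q p p p p p p:
  step 0: p0  (start)
  step 1: p2  (read q: p0→p2)
  step 2: p3  (read p: p2→p3)
  step 3: p2  (read p: p3→p2)   ← first repeat (p2 seen earlier)
  step 4: p3  (read p: p2→p3)
  step 5: p2  (read p: p3→p2)
  step 6: p3  (read p: p2→p3)
  step 7: p2  (read p: p3→p2)

So i = 1, j = 3, giving x = w[0:1] = q, y = w[1:3] = pp, z = w[3:7] = pppp.
Check: |xy| = 3 ≤ 5 and |y| = 2 ≥ 1. Reading y takes A from p2 back to p2, so every xyⁱz is accepted.
The DFA has 5 states, so the proof of the pumping lemma guarantees a repeated state among the first 5+1 visited; the segment between the two visits is the pumpable y.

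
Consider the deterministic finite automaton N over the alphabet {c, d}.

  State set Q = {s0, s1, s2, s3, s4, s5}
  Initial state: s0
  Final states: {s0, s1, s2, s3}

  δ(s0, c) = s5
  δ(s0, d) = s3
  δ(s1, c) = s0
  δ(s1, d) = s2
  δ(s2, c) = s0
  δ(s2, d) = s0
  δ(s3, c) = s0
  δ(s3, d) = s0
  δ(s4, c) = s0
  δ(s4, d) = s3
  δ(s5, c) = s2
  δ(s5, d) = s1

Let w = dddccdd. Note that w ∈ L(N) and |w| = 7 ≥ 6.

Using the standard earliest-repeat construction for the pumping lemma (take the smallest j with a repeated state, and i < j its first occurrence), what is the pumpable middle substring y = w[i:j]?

Run of N on w = d d d c c d d:
  step 0: s0  (start)
  step 1: s3  (read d: s0→s3)
  step 2: s0  (read d: s3→s0)   ← first repeat (s0 seen earlier)
  step 3: s3  (read d: s0→s3)
  step 4: s0  (read c: s3→s0)
  step 5: s5  (read c: s0→s5)
  step 6: s1  (read d: s5→s1)
  step 7: s2  (read d: s1→s2)

So i = 0, j = 2, giving x = w[0:0] = ε, y = w[0:2] = dd, z = w[2:7] = dccdd.
Check: |xy| = 2 ≤ 6 and |y| = 2 ≥ 1. Reading y takes N from s0 back to s0, so every xyⁱz is accepted.
With |Q| = 6, pigeonhole forces a state repeat no later than step 6; the substring read between the first and second visits to that state can be pumped.

dd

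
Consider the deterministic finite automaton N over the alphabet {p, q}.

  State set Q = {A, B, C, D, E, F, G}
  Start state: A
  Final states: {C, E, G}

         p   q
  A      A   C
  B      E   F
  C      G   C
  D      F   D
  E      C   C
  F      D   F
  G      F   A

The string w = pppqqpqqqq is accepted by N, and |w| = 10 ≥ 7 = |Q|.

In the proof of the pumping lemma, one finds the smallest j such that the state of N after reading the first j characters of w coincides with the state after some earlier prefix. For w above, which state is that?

Run of N on w = p p p q q p q q q q:
  step 0: A  (start)
  step 1: A  (read p: A→A)   ← first repeat (A seen earlier)
  step 2: A  (read p: A→A)
  step 3: A  (read p: A→A)
  step 4: C  (read q: A→C)
  step 5: C  (read q: C→C)
  step 6: G  (read p: C→G)
  step 7: A  (read q: G→A)
  step 8: C  (read q: A→C)
  step 9: C  (read q: C→C)
  step 10: C  (read q: C→C)

The earliest repeat is at step j = 1: N is in A, which it already visited at step i = 0.
With |Q| = 7, pigeonhole forces a state repeat no later than step 7; the substring read between the first and second visits to that state can be pumped.

A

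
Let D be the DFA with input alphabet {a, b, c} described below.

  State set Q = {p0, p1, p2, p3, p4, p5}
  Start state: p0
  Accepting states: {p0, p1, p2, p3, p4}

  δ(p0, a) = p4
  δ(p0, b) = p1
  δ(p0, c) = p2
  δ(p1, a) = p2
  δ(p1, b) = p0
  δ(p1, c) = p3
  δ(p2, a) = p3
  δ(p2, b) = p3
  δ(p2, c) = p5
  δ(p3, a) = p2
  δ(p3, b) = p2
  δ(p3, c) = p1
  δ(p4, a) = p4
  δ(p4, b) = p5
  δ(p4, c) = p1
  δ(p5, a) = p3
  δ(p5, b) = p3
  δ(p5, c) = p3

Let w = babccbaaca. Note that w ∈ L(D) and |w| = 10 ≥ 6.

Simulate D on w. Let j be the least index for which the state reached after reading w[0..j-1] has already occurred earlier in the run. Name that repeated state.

Run of D on w = b a b c c b a a c a:
  step 0: p0  (start)
  step 1: p1  (read b: p0→p1)
  step 2: p2  (read a: p1→p2)
  step 3: p3  (read b: p2→p3)
  step 4: p1  (read c: p3→p1)   ← first repeat (p1 seen earlier)
  step 5: p3  (read c: p1→p3)
  step 6: p2  (read b: p3→p2)
  step 7: p3  (read a: p2→p3)
  step 8: p2  (read a: p3→p2)
  step 9: p5  (read c: p2→p5)
  step 10: p3  (read a: p5→p3)

The earliest repeat is at step j = 4: D is in p1, which it already visited at step i = 1.
Since D has 6 states, any run of length ≥ 6 visits 6+1 states, so by pigeonhole some state repeats within the first 6 steps — that repeat gives the pumpable loop.

p1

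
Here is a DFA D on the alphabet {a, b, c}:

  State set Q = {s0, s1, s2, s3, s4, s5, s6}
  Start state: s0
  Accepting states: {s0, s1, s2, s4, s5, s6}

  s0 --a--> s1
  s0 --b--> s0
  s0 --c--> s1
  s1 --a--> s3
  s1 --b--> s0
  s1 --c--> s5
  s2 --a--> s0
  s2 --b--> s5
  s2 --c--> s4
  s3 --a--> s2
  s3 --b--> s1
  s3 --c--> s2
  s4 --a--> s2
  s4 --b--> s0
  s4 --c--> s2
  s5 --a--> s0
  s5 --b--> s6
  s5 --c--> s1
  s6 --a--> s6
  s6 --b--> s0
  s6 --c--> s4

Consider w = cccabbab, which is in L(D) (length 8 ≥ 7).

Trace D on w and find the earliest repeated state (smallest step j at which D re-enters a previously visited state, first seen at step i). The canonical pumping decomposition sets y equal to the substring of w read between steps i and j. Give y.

cc

State sequence: s0 -c-> s1 -c-> s5 -c-> s1 -a-> s3 -b-> s1 -b-> s0 -a-> s1 -b-> s0
First repeat at step 3: s1 was already visited.

So i = 1, j = 3, giving x = w[0:1] = c, y = w[1:3] = cc, z = w[3:8] = abbab.
Check: |xy| = 3 ≤ 7 and |y| = 2 ≥ 1. Reading y takes D from s1 back to s1, so every xyⁱz is accepted.
The DFA has 7 states, so the proof of the pumping lemma guarantees a repeated state among the first 7+1 visited; the segment between the two visits is the pumpable y.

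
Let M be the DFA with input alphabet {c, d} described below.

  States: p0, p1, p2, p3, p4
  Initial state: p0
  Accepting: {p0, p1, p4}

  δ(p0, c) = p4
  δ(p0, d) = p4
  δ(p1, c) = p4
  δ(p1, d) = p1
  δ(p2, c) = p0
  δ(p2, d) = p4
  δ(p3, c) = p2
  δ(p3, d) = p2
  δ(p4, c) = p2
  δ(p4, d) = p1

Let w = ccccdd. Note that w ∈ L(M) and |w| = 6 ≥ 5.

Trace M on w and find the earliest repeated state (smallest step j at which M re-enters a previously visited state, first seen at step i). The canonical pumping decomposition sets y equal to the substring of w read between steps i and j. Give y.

State sequence: p0 -c-> p4 -c-> p2 -c-> p0 -c-> p4 -d-> p1 -d-> p1
First repeat at step 3: p0 was already visited.

So i = 0, j = 3, giving x = w[0:0] = ε, y = w[0:3] = ccc, z = w[3:6] = cdd.
Check: |xy| = 3 ≤ 5 and |y| = 3 ≥ 1. Reading y takes M from p0 back to p0, so every xyⁱz is accepted.
Since M has 5 states, any run of length ≥ 5 visits 5+1 states, so by pigeonhole some state repeats within the first 5 steps — that repeat gives the pumpable loop.

ccc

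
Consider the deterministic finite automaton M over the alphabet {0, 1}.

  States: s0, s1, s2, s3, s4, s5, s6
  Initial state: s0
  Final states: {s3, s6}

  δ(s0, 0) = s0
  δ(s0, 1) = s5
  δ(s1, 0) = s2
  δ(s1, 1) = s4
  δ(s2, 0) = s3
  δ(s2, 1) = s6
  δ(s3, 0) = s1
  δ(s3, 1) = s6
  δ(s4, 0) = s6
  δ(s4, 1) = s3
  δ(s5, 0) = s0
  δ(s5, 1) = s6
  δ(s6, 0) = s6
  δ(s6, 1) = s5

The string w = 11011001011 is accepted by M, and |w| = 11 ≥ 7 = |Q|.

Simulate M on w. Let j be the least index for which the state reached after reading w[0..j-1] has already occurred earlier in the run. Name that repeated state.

State sequence: s0 -1-> s5 -1-> s6 -0-> s6 -1-> s5 -1-> s6 -0-> s6 -0-> s6 -1-> s5 -0-> s0 -1-> s5 -1-> s6
First repeat at step 3: s6 was already visited.

The earliest repeat is at step j = 3: M is in s6, which it already visited at step i = 2.
The DFA has 7 states, so the proof of the pumping lemma guarantees a repeated state among the first 7+1 visited; the segment between the two visits is the pumpable y.

s6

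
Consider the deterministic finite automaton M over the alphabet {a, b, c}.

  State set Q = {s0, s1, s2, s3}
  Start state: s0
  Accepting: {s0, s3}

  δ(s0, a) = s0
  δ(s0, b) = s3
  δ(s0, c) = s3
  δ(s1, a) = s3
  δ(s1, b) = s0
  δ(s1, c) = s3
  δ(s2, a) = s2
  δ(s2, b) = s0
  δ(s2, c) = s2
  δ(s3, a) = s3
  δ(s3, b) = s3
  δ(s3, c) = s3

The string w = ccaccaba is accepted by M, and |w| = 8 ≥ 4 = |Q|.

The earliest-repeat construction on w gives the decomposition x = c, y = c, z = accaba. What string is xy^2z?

cccaccaba

xy^2z = c·c·c·accaba = cccaccaba.
Reading y = c takes M from s3 back to s3, so after x·y·y the machine is still in s3, and z then leads to the accepting state s3. Hence cccaccaba ∈ L(M).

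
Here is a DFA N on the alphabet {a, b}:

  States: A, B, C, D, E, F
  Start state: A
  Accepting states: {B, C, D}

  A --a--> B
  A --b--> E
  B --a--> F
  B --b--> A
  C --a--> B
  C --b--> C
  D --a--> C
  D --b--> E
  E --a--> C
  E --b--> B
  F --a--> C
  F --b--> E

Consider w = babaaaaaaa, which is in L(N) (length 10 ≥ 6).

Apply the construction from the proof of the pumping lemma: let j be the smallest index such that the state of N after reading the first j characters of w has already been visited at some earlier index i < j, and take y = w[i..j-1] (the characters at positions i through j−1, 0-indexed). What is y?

b

Run of N on w = b a b a a a a a a a:
  step 0: A  (start)
  step 1: E  (read b: A→E)
  step 2: C  (read a: E→C)
  step 3: C  (read b: C→C)   ← first repeat (C seen earlier)
  step 4: B  (read a: C→B)
  step 5: F  (read a: B→F)
  step 6: C  (read a: F→C)
  step 7: B  (read a: C→B)
  step 8: F  (read a: B→F)
  step 9: C  (read a: F→C)
  step 10: B  (read a: C→B)

So i = 2, j = 3, giving x = w[0:2] = ba, y = w[2:3] = b, z = w[3:10] = aaaaaaa.
Check: |xy| = 3 ≤ 6 and |y| = 1 ≥ 1. Reading y takes N from C back to C, so every xyⁱz is accepted.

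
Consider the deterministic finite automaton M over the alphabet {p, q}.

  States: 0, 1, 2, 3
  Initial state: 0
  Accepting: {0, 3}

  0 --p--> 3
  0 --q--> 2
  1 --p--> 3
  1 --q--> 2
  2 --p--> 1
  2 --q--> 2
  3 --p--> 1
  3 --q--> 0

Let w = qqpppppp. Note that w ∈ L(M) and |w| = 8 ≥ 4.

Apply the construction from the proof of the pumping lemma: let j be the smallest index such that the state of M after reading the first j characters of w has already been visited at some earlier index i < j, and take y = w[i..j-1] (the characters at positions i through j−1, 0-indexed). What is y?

q

Run of M on w = q q p p p p p p:
  step 0: 0  (start)
  step 1: 2  (read q: 0→2)
  step 2: 2  (read q: 2→2)   ← first repeat (2 seen earlier)
  step 3: 1  (read p: 2→1)
  step 4: 3  (read p: 1→3)
  step 5: 1  (read p: 3→1)
  step 6: 3  (read p: 1→3)
  step 7: 1  (read p: 3→1)
  step 8: 3  (read p: 1→3)

So i = 1, j = 2, giving x = w[0:1] = q, y = w[1:2] = q, z = w[2:8] = pppppp.
Check: |xy| = 2 ≤ 4 and |y| = 1 ≥ 1. Reading y takes M from 2 back to 2, so every xyⁱz is accepted.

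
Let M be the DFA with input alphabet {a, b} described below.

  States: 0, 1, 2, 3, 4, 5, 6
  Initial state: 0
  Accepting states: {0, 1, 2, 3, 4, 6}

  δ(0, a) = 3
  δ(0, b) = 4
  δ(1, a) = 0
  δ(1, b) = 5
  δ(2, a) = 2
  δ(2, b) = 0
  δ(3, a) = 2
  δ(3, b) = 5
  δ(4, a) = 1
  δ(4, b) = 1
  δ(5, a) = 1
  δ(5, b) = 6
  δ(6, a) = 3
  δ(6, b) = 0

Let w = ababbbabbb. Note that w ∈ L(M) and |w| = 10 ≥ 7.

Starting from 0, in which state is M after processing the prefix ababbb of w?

State sequence: 0 -a-> 3 -b-> 5 -a-> 1 -b-> 5 -b-> 6 -b-> 0

After reading 6 characters, M is in state 0.

0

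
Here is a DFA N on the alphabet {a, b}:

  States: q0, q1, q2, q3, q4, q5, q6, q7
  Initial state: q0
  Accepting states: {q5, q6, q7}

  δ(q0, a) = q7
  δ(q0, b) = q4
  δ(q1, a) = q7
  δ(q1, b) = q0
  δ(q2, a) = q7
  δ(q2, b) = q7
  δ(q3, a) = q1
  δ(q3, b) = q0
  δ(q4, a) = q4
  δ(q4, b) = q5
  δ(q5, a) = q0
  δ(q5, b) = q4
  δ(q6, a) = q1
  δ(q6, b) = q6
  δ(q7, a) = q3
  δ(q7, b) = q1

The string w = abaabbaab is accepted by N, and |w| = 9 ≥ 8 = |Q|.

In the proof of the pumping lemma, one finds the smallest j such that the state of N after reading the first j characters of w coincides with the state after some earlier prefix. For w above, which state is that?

q7

Run of N on w = a b a a b b a a b:
  step 0: q0  (start)
  step 1: q7  (read a: q0→q7)
  step 2: q1  (read b: q7→q1)
  step 3: q7  (read a: q1→q7)   ← first repeat (q7 seen earlier)
  step 4: q3  (read a: q7→q3)
  step 5: q0  (read b: q3→q0)
  step 6: q4  (read b: q0→q4)
  step 7: q4  (read a: q4→q4)
  step 8: q4  (read a: q4→q4)
  step 9: q5  (read b: q4→q5)

The earliest repeat is at step j = 3: N is in q7, which it already visited at step i = 1.
Pumping length from the standard proof: p = 8 (the number of states). The repeated state found above gives |xy| = j ≤ 8 and |y| = j − i ≥ 1.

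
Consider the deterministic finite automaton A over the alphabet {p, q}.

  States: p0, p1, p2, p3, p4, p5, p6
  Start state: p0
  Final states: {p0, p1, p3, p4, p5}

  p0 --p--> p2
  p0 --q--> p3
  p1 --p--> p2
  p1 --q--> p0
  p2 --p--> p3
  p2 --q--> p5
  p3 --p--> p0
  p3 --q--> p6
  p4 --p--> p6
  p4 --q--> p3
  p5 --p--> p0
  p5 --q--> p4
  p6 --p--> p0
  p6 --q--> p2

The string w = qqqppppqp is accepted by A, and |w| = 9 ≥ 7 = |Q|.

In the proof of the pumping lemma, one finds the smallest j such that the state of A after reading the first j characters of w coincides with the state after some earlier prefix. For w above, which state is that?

p3

State sequence: p0 -q-> p3 -q-> p6 -q-> p2 -p-> p3 -p-> p0 -p-> p2 -p-> p3 -q-> p6 -p-> p0
First repeat at step 4: p3 was already visited.

The earliest repeat is at step j = 4: A is in p3, which it already visited at step i = 1.
Pumping length from the standard proof: p = 7 (the number of states). The repeated state found above gives |xy| = j ≤ 7 and |y| = j − i ≥ 1.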